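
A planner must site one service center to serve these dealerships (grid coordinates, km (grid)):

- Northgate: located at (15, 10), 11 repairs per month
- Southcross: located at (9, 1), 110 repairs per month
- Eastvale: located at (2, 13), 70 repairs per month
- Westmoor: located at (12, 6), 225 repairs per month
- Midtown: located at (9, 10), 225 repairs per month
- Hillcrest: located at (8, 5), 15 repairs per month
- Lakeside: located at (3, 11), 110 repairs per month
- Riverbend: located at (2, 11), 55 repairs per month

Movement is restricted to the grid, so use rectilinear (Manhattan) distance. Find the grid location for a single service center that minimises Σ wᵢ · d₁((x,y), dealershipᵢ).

(9, 10)

Manhattan distance separates: Σwᵢ(|x−xᵢ|+|y−yᵢ|) = Σwᵢ|x−xᵢ| + Σwᵢ|y−yᵢ|, so x and y are optimised independently as 1-D weighted medians.
Total weight W = 821; half = 410.5.
x-coordinate, sorted with cumulative weight:
  x=2 (Eastvale, w=70) cum 70
  x=2 (Riverbend, w=55) cum 125
  x=3 (Lakeside, w=110) cum 235
  x=8 (Hillcrest, w=15) cum 250
  x=9 (Southcross, w=110) cum 360
  x=9 (Midtown, w=225) cum 585  ← median
  x=12 (Westmoor, w=225) cum 810
  x=15 (Northgate, w=11) cum 821
⇒ x* = 9
y-coordinate, sorted with cumulative weight:
  y=1 (Southcross, w=110) cum 110
  y=5 (Hillcrest, w=15) cum 125
  y=6 (Westmoor, w=225) cum 350
  y=10 (Northgate, w=11) cum 361
  y=10 (Midtown, w=225) cum 586  ← median
  y=11 (Lakeside, w=110) cum 696
  y=11 (Riverbend, w=55) cum 751
  y=13 (Eastvale, w=70) cum 821
⇒ y* = 10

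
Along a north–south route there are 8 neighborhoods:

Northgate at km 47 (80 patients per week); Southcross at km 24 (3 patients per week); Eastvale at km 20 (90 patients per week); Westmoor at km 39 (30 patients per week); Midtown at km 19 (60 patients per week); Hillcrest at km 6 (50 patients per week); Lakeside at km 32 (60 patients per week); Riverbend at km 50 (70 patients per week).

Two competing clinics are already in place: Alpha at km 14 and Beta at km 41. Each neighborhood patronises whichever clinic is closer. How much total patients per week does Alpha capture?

The indifferent point is the midpoint (14+41)/2 = 27.5; neighborhoods left of it (closer to Alpha at 14) go to Alpha, those right go to Beta.
  Hillcrest at 6 (w=50) → Alpha
  Midtown at 19 (w=60) → Alpha
  Eastvale at 20 (w=90) → Alpha
  Southcross at 24 (w=3) → Alpha
  Lakeside at 32 (w=60) → Beta
  Westmoor at 39 (w=30) → Beta
  Northgate at 47 (w=80) → Beta
  Riverbend at 50 (w=70) → Beta
Alpha captures 203; Beta captures 240.

203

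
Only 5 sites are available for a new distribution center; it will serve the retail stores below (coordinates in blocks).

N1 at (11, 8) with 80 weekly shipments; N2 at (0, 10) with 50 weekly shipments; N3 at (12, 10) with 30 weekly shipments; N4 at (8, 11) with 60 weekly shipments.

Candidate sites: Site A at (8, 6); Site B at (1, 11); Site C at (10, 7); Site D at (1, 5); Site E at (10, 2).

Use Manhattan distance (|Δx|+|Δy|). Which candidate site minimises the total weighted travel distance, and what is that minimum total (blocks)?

Total weighted distance at each candidate:
  Site A (8, 6): total = 1540
  Site B (1, 11): total = 1920
  Site C (10, 7): total = 1320
  Site D (1, 5): total = 2600
  Site E (10, 2): total = 2420
Minimum is at Site C with total 1320 blocks.

Site C, total 1320 blocks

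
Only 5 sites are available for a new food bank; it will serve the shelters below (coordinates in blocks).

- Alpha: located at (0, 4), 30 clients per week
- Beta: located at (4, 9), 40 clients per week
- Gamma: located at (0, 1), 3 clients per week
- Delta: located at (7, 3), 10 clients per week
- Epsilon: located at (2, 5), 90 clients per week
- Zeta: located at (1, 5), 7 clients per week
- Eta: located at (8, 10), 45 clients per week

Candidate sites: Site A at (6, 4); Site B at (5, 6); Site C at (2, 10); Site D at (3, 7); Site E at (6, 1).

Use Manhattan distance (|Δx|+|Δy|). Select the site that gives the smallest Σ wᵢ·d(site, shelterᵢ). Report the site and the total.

Site D, total 1065 blocks

Total weighted distance at each candidate:
  Site A (6, 4): total = 1359
  Site B (5, 6): total = 1160
  Site C (2, 10): total = 1275
  Site D (3, 7): total = 1065
  Site E (6, 1): total = 1996
Minimum is at Site D with total 1065 blocks.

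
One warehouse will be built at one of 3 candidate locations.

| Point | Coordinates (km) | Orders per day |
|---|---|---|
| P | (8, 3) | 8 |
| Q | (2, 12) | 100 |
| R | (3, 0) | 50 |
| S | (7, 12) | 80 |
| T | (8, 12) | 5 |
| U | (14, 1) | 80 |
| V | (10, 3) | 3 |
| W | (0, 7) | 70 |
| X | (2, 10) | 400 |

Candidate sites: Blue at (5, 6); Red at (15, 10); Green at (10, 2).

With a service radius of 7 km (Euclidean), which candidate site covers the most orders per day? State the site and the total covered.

Coverage radius r = 7 km; a point is covered iff (Δx)²+(Δy)² ≤ 7² = 49.
  Blue (5, 6): covers {P, Q, R, S, T, V, W, X} → 716
  Red (15, 10): covers {none} → 0
  Green (10, 2): covers {P, U, V} → 91
Maximum coverage at Blue: 716 orders per day.

Blue, covering 716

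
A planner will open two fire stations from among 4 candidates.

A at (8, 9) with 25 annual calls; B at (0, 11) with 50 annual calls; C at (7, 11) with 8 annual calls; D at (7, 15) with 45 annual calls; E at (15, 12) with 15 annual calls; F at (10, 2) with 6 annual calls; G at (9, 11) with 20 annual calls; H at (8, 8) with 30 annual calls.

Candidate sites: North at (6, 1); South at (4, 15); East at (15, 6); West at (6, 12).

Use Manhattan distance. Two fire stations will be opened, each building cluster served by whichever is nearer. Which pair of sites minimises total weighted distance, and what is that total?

{East, West}, total 1075

Evaluate every pair (each demand assigned to the nearer of the two):
  {East, West}: total = 1075
  {North, West}: total = 1096
  {South, West}: total = 1105
  {South, East}: total = 1435
  {North, South}: total = 1531
  {North, East}: total = 2423
Best pair: {East, West} with total 1075.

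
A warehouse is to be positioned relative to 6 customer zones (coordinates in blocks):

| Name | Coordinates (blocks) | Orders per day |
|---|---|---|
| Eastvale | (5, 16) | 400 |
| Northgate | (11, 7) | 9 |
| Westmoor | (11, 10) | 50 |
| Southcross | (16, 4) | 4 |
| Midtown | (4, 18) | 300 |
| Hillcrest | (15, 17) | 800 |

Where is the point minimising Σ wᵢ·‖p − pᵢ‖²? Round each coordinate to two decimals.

The minimiser of Σwᵢ‖p−pᵢ‖² is the weighted centroid p* = (Σwᵢpᵢ)/(Σwᵢ).
Σwᵢ = 1563.
Σwᵢxᵢ = 400·5 + 9·11 + 50·11 + 4·16 + 300·4 + 800·15 = 15913.
Σwᵢyᵢ = 400·16 + 9·7 + 50·10 + 4·4 + 300·18 + 800·17 = 25979.
x* = 15913/1563 = 10.18, y* = 25979/1563 = 16.62.

(10.18, 16.62)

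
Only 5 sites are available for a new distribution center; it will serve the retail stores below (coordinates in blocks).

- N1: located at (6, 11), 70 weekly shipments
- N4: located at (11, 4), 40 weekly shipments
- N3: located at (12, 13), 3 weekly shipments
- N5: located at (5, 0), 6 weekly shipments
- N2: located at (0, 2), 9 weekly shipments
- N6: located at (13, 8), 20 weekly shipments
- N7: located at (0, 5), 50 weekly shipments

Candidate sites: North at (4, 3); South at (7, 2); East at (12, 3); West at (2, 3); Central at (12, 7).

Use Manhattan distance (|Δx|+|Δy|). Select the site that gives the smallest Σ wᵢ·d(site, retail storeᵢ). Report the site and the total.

North, total 1723 blocks

Total weighted distance at each candidate:
  North (4, 3): total = 1723
  South (7, 2): total = 1815
  East (12, 3): total = 2087
  West (2, 3): total = 1883
  Central (12, 7): total = 1855
Minimum is at North with total 1723 blocks.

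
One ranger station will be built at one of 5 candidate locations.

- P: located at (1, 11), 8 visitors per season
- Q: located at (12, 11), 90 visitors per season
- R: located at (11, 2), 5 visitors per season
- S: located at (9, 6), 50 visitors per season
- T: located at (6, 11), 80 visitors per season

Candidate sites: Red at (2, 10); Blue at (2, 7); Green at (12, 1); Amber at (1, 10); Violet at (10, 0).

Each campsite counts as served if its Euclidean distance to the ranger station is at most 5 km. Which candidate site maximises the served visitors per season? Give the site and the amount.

Coverage radius r = 5 km; a point is covered iff (Δx)²+(Δy)² ≤ 5² = 25.
  Red (2, 10): covers {P, T} → 88
  Blue (2, 7): covers {P} → 8
  Green (12, 1): covers {R} → 5
  Amber (1, 10): covers {P} → 8
  Violet (10, 0): covers {R} → 5
Maximum coverage at Red: 88 visitors per season.

Red, covering 88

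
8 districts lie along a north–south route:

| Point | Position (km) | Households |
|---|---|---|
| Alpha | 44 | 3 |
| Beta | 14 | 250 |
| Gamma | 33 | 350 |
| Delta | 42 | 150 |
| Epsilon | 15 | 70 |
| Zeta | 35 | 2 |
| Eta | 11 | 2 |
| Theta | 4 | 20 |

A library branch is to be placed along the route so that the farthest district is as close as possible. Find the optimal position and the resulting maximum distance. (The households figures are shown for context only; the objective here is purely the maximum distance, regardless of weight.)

location 24, max distance 20

The 1-center on a line is the midpoint of the two extreme points: leftmost at 4, rightmost at 44.
Optimal location = (4 + 44)/2 = 24; maximum distance = (44 − 4)/2 = 20.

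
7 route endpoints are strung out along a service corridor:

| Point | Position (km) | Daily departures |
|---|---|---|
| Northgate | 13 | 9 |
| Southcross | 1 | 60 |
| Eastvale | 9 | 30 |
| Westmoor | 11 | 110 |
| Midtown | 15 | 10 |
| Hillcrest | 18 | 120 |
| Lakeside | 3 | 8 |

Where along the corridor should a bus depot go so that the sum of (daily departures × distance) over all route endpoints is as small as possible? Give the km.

For a sum of weighted absolute distances on a line, the optimum is the weighted median (not the mean). Total weight W = 347; half-weight = 173.5.
Sort by position and accumulate weight:
  km 1 (Southcross, w=60) → cum 60
  km 3 (Lakeside, w=8) → cum 68
  km 9 (Eastvale, w=30) → cum 98
  km 11 (Westmoor, w=110) → cum 208  ≥ 173.5 → median here
  km 13 (Northgate, w=9) → cum 217
  km 15 (Midtown, w=10) → cum 227
  km 18 (Hillcrest, w=120) → cum 347
Optimal location: km 11.

x = 11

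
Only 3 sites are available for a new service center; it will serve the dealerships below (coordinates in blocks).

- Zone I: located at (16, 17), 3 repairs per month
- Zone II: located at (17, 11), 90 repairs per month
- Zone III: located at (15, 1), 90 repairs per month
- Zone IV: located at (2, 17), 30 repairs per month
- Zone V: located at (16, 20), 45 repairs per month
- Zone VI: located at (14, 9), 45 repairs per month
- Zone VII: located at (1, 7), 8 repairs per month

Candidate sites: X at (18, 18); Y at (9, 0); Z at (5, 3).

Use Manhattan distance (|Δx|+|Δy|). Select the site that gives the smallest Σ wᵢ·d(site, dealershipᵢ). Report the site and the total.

Total weighted distance at each candidate:
  X (18, 18): total = 4028
  Y (9, 0): total = 5097
  Z (5, 3): total = 5464
Minimum is at X with total 4028 blocks.

X, total 4028 blocks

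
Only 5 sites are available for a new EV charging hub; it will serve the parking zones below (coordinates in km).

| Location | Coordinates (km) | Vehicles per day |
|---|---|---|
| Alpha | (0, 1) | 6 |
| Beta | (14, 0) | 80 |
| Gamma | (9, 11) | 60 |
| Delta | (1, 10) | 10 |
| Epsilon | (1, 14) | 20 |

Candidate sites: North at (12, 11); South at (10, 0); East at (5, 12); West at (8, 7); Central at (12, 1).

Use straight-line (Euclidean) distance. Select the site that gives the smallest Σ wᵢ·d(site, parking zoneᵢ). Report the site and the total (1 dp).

West, total 1319.1 km

Total weighted distance at each candidate:
  North (12, 11): total = 1506.6
  South (10, 0): total = 1510.4
  East (5, 12): total = 1654.0
  West (8, 7): total = 1319.1
  Central (12, 1): total = 1360.0
Minimum is at West with total 1319.1 km.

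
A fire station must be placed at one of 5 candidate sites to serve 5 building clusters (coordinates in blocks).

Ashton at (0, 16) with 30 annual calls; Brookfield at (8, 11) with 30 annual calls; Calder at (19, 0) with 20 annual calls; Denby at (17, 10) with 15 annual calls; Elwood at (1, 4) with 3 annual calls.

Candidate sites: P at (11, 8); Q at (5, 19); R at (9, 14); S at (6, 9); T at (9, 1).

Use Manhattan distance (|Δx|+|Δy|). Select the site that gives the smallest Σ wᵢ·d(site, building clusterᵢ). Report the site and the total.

S, total 1160 blocks

Total weighted distance at each candidate:
  P (11, 8): total = 1232
  Q (5, 19): total = 1602
  R (9, 14): total = 1164
  S (6, 9): total = 1160
  T (9, 1): total = 1558
Minimum is at S with total 1160 blocks.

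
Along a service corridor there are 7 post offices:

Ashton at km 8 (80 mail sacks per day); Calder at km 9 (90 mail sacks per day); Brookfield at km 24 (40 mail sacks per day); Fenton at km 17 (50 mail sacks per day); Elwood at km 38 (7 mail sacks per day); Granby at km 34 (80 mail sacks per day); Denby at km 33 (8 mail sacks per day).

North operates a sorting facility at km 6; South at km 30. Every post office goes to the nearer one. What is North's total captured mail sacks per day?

220

The indifferent point is the midpoint (6+30)/2 = 18; post offices left of it (closer to North at 6) go to North, those right go to South.
  Ashton at 8 (w=80) → North
  Calder at 9 (w=90) → North
  Fenton at 17 (w=50) → North
  Brookfield at 24 (w=40) → South
  Denby at 33 (w=8) → South
  Granby at 34 (w=80) → South
  Elwood at 38 (w=7) → South
North captures 220; South captures 135.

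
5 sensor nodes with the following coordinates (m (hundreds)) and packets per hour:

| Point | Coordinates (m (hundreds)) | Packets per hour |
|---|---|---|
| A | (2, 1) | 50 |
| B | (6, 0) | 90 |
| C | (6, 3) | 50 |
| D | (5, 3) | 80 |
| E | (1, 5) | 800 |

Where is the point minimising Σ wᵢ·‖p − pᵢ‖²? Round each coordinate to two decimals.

(2.00, 4.15)

The minimiser of Σwᵢ‖p−pᵢ‖² is the weighted centroid p* = (Σwᵢpᵢ)/(Σwᵢ).
Σwᵢ = 1070.
Σwᵢxᵢ = 50·2 + 90·6 + 50·6 + 80·5 + 800·1 = 2140.
Σwᵢyᵢ = 50·1 + 90·0 + 50·3 + 80·3 + 800·5 = 4440.
x* = 2140/1070 = 2.00, y* = 4440/1070 = 4.15.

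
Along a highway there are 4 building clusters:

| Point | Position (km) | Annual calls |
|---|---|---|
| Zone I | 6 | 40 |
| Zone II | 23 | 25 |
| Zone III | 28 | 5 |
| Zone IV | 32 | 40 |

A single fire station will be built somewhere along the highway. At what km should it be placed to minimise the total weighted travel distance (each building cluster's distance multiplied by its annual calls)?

x = 23

For a sum of weighted absolute distances on a line, the optimum is the weighted median (not the mean). Total weight W = 110; half-weight = 55.
Sort by position and accumulate weight:
  km 6 (Zone I, w=40) → cum 40
  km 23 (Zone II, w=25) → cum 65  ≥ 55 → median here
  km 28 (Zone III, w=5) → cum 70
  km 32 (Zone IV, w=40) → cum 110
Optimal location: km 23.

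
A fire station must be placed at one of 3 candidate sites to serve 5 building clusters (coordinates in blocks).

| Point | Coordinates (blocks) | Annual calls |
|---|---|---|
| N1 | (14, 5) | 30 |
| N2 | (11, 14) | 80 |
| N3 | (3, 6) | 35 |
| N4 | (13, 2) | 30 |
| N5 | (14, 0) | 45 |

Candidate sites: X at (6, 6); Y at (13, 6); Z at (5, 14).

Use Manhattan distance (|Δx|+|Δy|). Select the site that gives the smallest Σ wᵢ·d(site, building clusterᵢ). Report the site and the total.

Total weighted distance at each candidate:
  X (6, 6): total = 2375
  Y (13, 6): total = 1645
  Z (5, 14): total = 3005
Minimum is at Y with total 1645 blocks.

Y, total 1645 blocks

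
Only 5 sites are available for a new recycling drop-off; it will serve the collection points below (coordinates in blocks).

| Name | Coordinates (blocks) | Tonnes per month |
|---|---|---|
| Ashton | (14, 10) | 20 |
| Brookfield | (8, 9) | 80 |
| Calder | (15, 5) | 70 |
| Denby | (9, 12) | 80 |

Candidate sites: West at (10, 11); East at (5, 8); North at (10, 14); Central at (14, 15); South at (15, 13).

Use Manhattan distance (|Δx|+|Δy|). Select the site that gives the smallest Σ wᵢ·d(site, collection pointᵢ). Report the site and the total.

Total weighted distance at each candidate:
  West (10, 11): total = 1350
  East (5, 8): total = 2090
  North (10, 14): total = 1940
  Central (14, 15): total = 2470
  South (15, 13): total = 2080
Minimum is at West with total 1350 blocks.

West, total 1350 blocks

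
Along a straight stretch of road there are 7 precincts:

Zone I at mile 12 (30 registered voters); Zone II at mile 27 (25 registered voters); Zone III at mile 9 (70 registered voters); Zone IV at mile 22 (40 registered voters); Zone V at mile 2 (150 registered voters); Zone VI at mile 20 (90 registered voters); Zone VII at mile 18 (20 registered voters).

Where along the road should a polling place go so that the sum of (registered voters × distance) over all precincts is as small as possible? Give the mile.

x = 9

For a sum of weighted absolute distances on a line, the optimum is the weighted median (not the mean). Total weight W = 425; half-weight = 212.5.
Sort by position and accumulate weight:
  mile 2 (Zone V, w=150) → cum 150
  mile 9 (Zone III, w=70) → cum 220  ≥ 212.5 → median here
  mile 12 (Zone I, w=30) → cum 250
  mile 18 (Zone VII, w=20) → cum 270
  mile 20 (Zone VI, w=90) → cum 360
  mile 22 (Zone IV, w=40) → cum 400
  mile 27 (Zone II, w=25) → cum 425
Optimal location: mile 9.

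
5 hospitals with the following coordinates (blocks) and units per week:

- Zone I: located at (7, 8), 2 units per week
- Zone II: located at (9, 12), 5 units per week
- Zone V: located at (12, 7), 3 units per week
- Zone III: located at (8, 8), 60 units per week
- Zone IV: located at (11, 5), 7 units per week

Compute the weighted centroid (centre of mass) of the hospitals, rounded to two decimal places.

The minimiser of Σwᵢ‖p−pᵢ‖² is the weighted centroid p* = (Σwᵢpᵢ)/(Σwᵢ).
Σwᵢ = 77.
Σwᵢxᵢ = 2·7 + 5·9 + 3·12 + 60·8 + 7·11 = 652.
Σwᵢyᵢ = 2·8 + 5·12 + 3·7 + 60·8 + 7·5 = 612.
x* = 652/77 = 8.47, y* = 612/77 = 7.95.

(8.47, 7.95)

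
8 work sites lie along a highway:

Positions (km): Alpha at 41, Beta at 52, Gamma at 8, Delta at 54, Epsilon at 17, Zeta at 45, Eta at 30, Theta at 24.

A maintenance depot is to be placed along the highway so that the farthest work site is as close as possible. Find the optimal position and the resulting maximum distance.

location 31, max distance 23

The 1-center on a line is the midpoint of the two extreme points: leftmost at 8, rightmost at 54.
Optimal location = (8 + 54)/2 = 31; maximum distance = (54 − 8)/2 = 23.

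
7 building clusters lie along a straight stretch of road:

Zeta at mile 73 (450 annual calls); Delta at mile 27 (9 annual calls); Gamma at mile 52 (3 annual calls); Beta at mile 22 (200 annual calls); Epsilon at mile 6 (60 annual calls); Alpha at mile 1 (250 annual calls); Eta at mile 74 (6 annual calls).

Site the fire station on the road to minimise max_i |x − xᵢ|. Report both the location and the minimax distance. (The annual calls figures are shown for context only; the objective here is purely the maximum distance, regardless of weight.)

location 37.5, max distance 36.5

The 1-center on a line is the midpoint of the two extreme points: leftmost at 1, rightmost at 74.
Optimal location = (1 + 74)/2 = 37.5; maximum distance = (74 − 1)/2 = 36.5.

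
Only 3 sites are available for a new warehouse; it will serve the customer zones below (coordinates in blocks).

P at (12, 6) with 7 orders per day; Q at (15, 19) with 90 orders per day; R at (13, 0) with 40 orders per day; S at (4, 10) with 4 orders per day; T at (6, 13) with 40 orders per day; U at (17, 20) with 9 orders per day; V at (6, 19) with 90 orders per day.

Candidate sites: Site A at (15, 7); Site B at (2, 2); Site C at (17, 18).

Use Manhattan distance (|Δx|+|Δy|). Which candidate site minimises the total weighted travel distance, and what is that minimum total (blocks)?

Total weighted distance at each candidate:
  Site A (15, 7): total = 4149
  Site B (2, 2): total = 6145
  Site C (17, 18): total = 3091
Minimum is at Site C with total 3091 blocks.

Site C, total 3091 blocks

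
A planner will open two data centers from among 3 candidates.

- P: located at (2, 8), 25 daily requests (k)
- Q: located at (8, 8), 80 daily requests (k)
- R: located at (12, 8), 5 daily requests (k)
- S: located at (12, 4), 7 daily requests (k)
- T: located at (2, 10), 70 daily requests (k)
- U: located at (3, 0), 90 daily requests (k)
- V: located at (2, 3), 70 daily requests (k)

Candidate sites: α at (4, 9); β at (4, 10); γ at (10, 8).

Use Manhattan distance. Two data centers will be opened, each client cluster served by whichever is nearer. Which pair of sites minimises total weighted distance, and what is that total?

{α, γ}, total 1957

Evaluate every pair (each demand assigned to the nearer of the two):
  {α, γ}: total = 1957
  {β, γ}: total = 2072
  {α, β}: total = 2211
Best pair: {α, γ} with total 1957.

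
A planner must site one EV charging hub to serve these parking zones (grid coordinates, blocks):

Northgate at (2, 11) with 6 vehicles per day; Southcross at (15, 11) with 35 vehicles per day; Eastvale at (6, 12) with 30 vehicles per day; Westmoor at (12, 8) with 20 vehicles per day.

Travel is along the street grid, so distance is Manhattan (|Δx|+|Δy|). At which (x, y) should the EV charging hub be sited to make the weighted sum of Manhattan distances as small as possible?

Manhattan distance separates: Σwᵢ(|x−xᵢ|+|y−yᵢ|) = Σwᵢ|x−xᵢ| + Σwᵢ|y−yᵢ|, so x and y are optimised independently as 1-D weighted medians.
Total weight W = 91; half = 45.5.
x-coordinate, sorted with cumulative weight:
  x=2 (Northgate, w=6) cum 6
  x=6 (Eastvale, w=30) cum 36
  x=12 (Westmoor, w=20) cum 56  ← median
  x=15 (Southcross, w=35) cum 91
⇒ x* = 12
y-coordinate, sorted with cumulative weight:
  y=8 (Westmoor, w=20) cum 20
  y=11 (Northgate, w=6) cum 26
  y=11 (Southcross, w=35) cum 61  ← median
  y=12 (Eastvale, w=30) cum 91
⇒ y* = 11

(12, 11)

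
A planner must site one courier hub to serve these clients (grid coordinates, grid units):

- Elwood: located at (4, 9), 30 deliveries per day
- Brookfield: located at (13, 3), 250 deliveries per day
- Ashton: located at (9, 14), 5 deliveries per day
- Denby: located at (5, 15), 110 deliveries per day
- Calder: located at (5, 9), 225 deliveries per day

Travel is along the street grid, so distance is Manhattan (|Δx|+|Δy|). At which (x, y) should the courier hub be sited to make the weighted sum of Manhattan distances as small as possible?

(5, 9)

Manhattan distance separates: Σwᵢ(|x−xᵢ|+|y−yᵢ|) = Σwᵢ|x−xᵢ| + Σwᵢ|y−yᵢ|, so x and y are optimised independently as 1-D weighted medians.
Total weight W = 620; half = 310.
x-coordinate, sorted with cumulative weight:
  x=4 (Elwood, w=30) cum 30
  x=5 (Denby, w=110) cum 140
  x=5 (Calder, w=225) cum 365  ← median
  x=9 (Ashton, w=5) cum 370
  x=13 (Brookfield, w=250) cum 620
⇒ x* = 5
y-coordinate, sorted with cumulative weight:
  y=3 (Brookfield, w=250) cum 250
  y=9 (Elwood, w=30) cum 280
  y=9 (Calder, w=225) cum 505  ← median
  y=14 (Ashton, w=5) cum 510
  y=15 (Denby, w=110) cum 620
⇒ y* = 9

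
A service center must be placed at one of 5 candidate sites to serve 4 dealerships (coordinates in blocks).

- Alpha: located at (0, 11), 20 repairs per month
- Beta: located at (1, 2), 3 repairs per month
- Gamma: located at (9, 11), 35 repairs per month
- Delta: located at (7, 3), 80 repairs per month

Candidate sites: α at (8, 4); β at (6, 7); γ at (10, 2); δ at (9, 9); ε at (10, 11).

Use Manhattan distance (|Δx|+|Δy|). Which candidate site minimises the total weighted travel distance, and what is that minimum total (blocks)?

Total weighted distance at each candidate:
  α (8, 4): total = 767
  β (6, 7): total = 875
  γ (10, 2): total = 1077
  δ (9, 9): total = 975
  ε (10, 11): total = 1169
Minimum is at α with total 767 blocks.

α, total 767 blocks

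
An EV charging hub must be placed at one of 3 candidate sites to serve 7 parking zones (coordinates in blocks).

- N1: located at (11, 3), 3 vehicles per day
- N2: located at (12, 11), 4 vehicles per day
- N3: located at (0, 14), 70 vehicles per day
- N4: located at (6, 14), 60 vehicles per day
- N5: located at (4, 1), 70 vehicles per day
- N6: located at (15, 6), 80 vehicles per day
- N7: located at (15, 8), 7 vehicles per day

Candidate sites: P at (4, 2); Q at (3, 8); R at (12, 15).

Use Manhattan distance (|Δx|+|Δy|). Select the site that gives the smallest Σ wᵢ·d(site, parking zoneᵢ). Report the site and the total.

Q, total 3021 blocks

Total weighted distance at each candidate:
  P (4, 2): total = 3441
  Q (3, 8): total = 3021
  R (12, 15): total = 3955
Minimum is at Q with total 3021 blocks.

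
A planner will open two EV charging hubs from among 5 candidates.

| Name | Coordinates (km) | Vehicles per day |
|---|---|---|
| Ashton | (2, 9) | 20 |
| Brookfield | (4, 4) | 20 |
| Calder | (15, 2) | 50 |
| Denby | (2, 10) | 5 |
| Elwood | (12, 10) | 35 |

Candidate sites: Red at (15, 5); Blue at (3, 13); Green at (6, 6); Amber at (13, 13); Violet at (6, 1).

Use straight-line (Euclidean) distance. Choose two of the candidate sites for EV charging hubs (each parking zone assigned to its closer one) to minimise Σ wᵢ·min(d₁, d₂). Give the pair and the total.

Evaluate every pair (each demand assigned to the nearer of the two):
  {Red, Green}: total = 538.9
  {Red, Blue}: total = 633.5
  {Red, Violet}: total = 654.3
  {Red, Amber}: total = 772.7
  {Green, Amber}: total = 788.0
  {Amber, Violet}: total = 863.7
  {Green, Violet}: total = 890.0
  {Blue, Green}: total = 899.7
  {Blue, Amber}: total = 949.1
  {Blue, Violet}: total = 955.2
Best pair: {Red, Green} with total 538.9.

{Red, Green}, total 538.9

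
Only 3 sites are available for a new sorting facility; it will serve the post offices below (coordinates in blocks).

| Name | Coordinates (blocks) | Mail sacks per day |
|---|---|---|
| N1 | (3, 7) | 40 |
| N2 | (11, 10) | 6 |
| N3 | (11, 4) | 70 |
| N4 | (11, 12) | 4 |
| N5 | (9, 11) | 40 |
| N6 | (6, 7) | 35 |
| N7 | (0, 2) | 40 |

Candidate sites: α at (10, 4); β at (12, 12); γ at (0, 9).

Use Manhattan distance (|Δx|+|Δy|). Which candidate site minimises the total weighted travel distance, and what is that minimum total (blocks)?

α, total 1593 blocks

Total weighted distance at each candidate:
  α (10, 4): total = 1593
  β (12, 12): total = 2637
  γ (0, 9): total = 2448
Minimum is at α with total 1593 blocks.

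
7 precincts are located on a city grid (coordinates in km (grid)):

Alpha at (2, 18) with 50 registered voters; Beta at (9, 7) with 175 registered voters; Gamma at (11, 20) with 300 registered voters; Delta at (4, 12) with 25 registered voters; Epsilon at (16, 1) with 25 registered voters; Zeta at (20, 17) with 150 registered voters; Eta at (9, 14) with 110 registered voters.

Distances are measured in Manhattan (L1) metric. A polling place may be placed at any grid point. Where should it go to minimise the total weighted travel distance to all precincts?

(11, 17)

Manhattan distance separates: Σwᵢ(|x−xᵢ|+|y−yᵢ|) = Σwᵢ|x−xᵢ| + Σwᵢ|y−yᵢ|, so x and y are optimised independently as 1-D weighted medians.
Total weight W = 835; half = 417.5.
x-coordinate, sorted with cumulative weight:
  x=2 (Alpha, w=50) cum 50
  x=4 (Delta, w=25) cum 75
  x=9 (Beta, w=175) cum 250
  x=9 (Eta, w=110) cum 360
  x=11 (Gamma, w=300) cum 660  ← median
  x=16 (Epsilon, w=25) cum 685
  x=20 (Zeta, w=150) cum 835
⇒ x* = 11
y-coordinate, sorted with cumulative weight:
  y=1 (Epsilon, w=25) cum 25
  y=7 (Beta, w=175) cum 200
  y=12 (Delta, w=25) cum 225
  y=14 (Eta, w=110) cum 335
  y=17 (Zeta, w=150) cum 485  ← median
  y=18 (Alpha, w=50) cum 535
  y=20 (Gamma, w=300) cum 835
⇒ y* = 17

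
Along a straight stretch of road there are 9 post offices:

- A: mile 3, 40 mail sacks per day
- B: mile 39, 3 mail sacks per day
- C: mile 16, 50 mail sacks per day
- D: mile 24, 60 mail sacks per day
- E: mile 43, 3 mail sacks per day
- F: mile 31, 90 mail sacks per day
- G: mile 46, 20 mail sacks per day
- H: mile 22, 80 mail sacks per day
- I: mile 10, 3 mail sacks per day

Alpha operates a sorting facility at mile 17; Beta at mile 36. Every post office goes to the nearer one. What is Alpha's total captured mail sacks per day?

The indifferent point is the midpoint (17+36)/2 = 26.5; post offices left of it (closer to Alpha at 17) go to Alpha, those right go to Beta.
  A at 3 (w=40) → Alpha
  I at 10 (w=3) → Alpha
  C at 16 (w=50) → Alpha
  H at 22 (w=80) → Alpha
  D at 24 (w=60) → Alpha
  F at 31 (w=90) → Beta
  B at 39 (w=3) → Beta
  E at 43 (w=3) → Beta
  G at 46 (w=20) → Beta
Alpha captures 233; Beta captures 116.

233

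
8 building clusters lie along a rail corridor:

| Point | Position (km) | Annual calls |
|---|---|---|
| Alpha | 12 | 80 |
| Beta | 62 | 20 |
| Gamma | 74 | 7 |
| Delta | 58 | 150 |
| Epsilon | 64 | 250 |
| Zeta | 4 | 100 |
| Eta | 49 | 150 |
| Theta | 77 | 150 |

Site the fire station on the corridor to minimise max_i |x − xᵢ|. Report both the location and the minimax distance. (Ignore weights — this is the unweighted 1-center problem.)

location 40.5, max distance 36.5

The 1-center on a line is the midpoint of the two extreme points: leftmost at 4, rightmost at 77.
Optimal location = (4 + 77)/2 = 40.5; maximum distance = (77 − 4)/2 = 36.5.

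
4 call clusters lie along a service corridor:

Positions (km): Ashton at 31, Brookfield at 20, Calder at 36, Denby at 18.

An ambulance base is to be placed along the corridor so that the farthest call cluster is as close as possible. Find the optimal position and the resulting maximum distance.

The 1-center on a line is the midpoint of the two extreme points: leftmost at 18, rightmost at 36.
Optimal location = (18 + 36)/2 = 27; maximum distance = (36 − 18)/2 = 9.

location 27, max distance 9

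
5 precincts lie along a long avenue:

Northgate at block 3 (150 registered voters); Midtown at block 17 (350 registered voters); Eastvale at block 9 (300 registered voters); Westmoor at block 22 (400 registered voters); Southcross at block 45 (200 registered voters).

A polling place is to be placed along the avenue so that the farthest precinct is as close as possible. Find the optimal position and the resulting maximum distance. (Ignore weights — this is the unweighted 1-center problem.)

The 1-center on a line is the midpoint of the two extreme points: leftmost at 3, rightmost at 45.
Optimal location = (3 + 45)/2 = 24; maximum distance = (45 − 3)/2 = 21.

location 24, max distance 21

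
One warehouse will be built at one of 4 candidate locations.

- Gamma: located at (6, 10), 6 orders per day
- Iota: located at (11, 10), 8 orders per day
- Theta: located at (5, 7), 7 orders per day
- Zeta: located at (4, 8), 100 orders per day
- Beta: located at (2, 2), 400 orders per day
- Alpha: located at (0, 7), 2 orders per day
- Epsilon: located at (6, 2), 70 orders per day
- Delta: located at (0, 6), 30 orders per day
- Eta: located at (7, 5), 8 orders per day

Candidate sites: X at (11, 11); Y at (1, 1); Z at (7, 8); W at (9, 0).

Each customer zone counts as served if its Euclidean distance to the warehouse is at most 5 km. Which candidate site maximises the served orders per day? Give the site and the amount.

Y, covering 400

Coverage radius r = 5 km; a point is covered iff (Δx)²+(Δy)² ≤ 5² = 25.
  X (11, 11): covers {Iota} → 8
  Y (1, 1): covers {Beta} → 400
  Z (7, 8): covers {Gamma, Iota, Theta, Zeta, Eta} → 129
  W (9, 0): covers {Epsilon} → 70
Maximum coverage at Y: 400 orders per day.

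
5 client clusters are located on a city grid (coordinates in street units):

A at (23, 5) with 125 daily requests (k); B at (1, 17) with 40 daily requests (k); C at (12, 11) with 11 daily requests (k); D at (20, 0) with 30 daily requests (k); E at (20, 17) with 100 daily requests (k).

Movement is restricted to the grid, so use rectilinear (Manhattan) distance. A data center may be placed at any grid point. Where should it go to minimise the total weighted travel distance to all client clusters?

Manhattan distance separates: Σwᵢ(|x−xᵢ|+|y−yᵢ|) = Σwᵢ|x−xᵢ| + Σwᵢ|y−yᵢ|, so x and y are optimised independently as 1-D weighted medians.
Total weight W = 306; half = 153.
x-coordinate, sorted with cumulative weight:
  x=1 (B, w=40) cum 40
  x=12 (C, w=11) cum 51
  x=20 (D, w=30) cum 81
  x=20 (E, w=100) cum 181  ← median
  x=23 (A, w=125) cum 306
⇒ x* = 20
y-coordinate, sorted with cumulative weight:
  y=0 (D, w=30) cum 30
  y=5 (A, w=125) cum 155  ← median
  y=11 (C, w=11) cum 166
  y=17 (B, w=40) cum 206
  y=17 (E, w=100) cum 306
⇒ y* = 5

(20, 5)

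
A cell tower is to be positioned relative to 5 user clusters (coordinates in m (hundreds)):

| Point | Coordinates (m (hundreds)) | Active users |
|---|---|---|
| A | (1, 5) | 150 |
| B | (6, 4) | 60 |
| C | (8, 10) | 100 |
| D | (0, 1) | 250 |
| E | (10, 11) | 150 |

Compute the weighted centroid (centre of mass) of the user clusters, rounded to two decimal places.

The minimiser of Σwᵢ‖p−pᵢ‖² is the weighted centroid p* = (Σwᵢpᵢ)/(Σwᵢ).
Σwᵢ = 710.
Σwᵢxᵢ = 150·1 + 60·6 + 100·8 + 250·0 + 150·10 = 2810.
Σwᵢyᵢ = 150·5 + 60·4 + 100·10 + 250·1 + 150·11 = 3890.
x* = 2810/710 = 3.96, y* = 3890/710 = 5.48.

(3.96, 5.48)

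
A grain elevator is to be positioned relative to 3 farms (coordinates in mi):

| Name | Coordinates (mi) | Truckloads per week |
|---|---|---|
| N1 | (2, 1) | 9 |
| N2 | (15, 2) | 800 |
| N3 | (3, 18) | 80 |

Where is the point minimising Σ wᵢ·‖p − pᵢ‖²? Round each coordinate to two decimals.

The minimiser of Σwᵢ‖p−pᵢ‖² is the weighted centroid p* = (Σwᵢpᵢ)/(Σwᵢ).
Σwᵢ = 889.
Σwᵢxᵢ = 9·2 + 800·15 + 80·3 = 12258.
Σwᵢyᵢ = 9·1 + 800·2 + 80·18 = 3049.
x* = 12258/889 = 13.79, y* = 3049/889 = 3.43.

(13.79, 3.43)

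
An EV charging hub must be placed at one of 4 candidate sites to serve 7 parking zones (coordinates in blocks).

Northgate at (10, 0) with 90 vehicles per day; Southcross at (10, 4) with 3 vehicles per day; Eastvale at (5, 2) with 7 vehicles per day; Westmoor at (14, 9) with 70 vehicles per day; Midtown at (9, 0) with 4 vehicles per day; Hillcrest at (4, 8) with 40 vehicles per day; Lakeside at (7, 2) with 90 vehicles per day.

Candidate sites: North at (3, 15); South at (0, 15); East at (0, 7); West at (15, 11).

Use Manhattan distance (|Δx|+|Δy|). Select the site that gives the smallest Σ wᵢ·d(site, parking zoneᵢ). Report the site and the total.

Total weighted distance at each candidate:
  North (3, 15): total = 5263
  South (0, 15): total = 6175
  East (0, 7): total = 4103
  West (15, 11): total = 3977
Minimum is at West with total 3977 blocks.

West, total 3977 blocks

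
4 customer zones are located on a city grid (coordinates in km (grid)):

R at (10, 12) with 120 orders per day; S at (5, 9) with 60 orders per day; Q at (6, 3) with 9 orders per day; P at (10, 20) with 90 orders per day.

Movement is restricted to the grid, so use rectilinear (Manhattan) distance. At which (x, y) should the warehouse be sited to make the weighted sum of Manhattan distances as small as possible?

(10, 12)

Manhattan distance separates: Σwᵢ(|x−xᵢ|+|y−yᵢ|) = Σwᵢ|x−xᵢ| + Σwᵢ|y−yᵢ|, so x and y are optimised independently as 1-D weighted medians.
Total weight W = 279; half = 139.5.
x-coordinate, sorted with cumulative weight:
  x=5 (S, w=60) cum 60
  x=6 (Q, w=9) cum 69
  x=10 (R, w=120) cum 189  ← median
  x=10 (P, w=90) cum 279
⇒ x* = 10
y-coordinate, sorted with cumulative weight:
  y=3 (Q, w=9) cum 9
  y=9 (S, w=60) cum 69
  y=12 (R, w=120) cum 189  ← median
  y=20 (P, w=90) cum 279
⇒ y* = 12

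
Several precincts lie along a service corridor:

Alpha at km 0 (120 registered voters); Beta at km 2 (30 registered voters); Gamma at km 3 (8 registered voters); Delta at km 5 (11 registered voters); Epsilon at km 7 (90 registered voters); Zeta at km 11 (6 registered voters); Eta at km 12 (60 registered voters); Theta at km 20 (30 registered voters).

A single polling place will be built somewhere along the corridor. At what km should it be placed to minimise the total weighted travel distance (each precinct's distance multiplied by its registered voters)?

x = 7

For a sum of weighted absolute distances on a line, the optimum is the weighted median (not the mean). Total weight W = 355; half-weight = 177.5.
Sort by position and accumulate weight:
  km 0 (Alpha, w=120) → cum 120
  km 2 (Beta, w=30) → cum 150
  km 3 (Gamma, w=8) → cum 158
  km 5 (Delta, w=11) → cum 169
  km 7 (Epsilon, w=90) → cum 259  ≥ 177.5 → median here
  km 11 (Zeta, w=6) → cum 265
  km 12 (Eta, w=60) → cum 325
  km 20 (Theta, w=30) → cum 355
Optimal location: km 7.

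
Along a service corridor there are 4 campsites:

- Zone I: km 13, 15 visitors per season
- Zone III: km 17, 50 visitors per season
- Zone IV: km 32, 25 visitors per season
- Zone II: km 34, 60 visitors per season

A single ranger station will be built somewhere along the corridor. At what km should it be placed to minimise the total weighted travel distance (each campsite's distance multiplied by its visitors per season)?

For a sum of weighted absolute distances on a line, the optimum is the weighted median (not the mean). Total weight W = 150; half-weight = 75.
Sort by position and accumulate weight:
  km 13 (Zone I, w=15) → cum 15
  km 17 (Zone III, w=50) → cum 65
  km 32 (Zone IV, w=25) → cum 90  ≥ 75 → median here
  km 34 (Zone II, w=60) → cum 150
Optimal location: km 32.

x = 32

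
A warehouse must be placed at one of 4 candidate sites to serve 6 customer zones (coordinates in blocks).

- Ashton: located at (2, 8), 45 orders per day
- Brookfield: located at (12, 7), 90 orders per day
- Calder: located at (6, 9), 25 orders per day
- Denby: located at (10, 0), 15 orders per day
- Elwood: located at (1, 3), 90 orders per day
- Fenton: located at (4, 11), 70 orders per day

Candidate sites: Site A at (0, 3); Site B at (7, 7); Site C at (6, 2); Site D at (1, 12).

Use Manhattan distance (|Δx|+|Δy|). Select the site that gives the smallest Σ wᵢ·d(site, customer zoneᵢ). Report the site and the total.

Total weighted distance at each candidate:
  Site A (0, 3): total = 3180
  Site B (7, 7): total = 2335
  Site C (6, 2): total = 3015
  Site D (1, 12): total = 3270
Minimum is at Site B with total 2335 blocks.

Site B, total 2335 blocks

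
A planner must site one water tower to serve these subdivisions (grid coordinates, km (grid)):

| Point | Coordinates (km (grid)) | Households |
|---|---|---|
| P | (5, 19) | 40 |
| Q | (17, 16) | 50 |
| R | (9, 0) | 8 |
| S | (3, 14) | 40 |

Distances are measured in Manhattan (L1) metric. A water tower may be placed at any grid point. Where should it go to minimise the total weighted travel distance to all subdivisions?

(5, 16)

Manhattan distance separates: Σwᵢ(|x−xᵢ|+|y−yᵢ|) = Σwᵢ|x−xᵢ| + Σwᵢ|y−yᵢ|, so x and y are optimised independently as 1-D weighted medians.
Total weight W = 138; half = 69.
x-coordinate, sorted with cumulative weight:
  x=3 (S, w=40) cum 40
  x=5 (P, w=40) cum 80  ← median
  x=9 (R, w=8) cum 88
  x=17 (Q, w=50) cum 138
⇒ x* = 5
y-coordinate, sorted with cumulative weight:
  y=0 (R, w=8) cum 8
  y=14 (S, w=40) cum 48
  y=16 (Q, w=50) cum 98  ← median
  y=19 (P, w=40) cum 138
⇒ y* = 16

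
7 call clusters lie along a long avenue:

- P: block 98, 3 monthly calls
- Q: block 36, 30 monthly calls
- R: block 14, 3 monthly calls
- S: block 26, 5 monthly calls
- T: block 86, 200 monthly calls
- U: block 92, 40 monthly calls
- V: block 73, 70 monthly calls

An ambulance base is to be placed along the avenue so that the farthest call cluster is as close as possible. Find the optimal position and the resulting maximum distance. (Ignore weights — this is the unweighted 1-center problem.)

The 1-center on a line is the midpoint of the two extreme points: leftmost at 14, rightmost at 98.
Optimal location = (14 + 98)/2 = 56; maximum distance = (98 − 14)/2 = 42.

location 56, max distance 42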